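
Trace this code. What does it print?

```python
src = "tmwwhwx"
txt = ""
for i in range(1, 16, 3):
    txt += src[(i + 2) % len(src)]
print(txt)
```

wxwwm

i=1: add src[3]='w' → 'w'
i=4: add src[6]='x' → 'wx'
i=7: add src[2]='w' → 'wxw'
i=10: add src[5]='w' → 'wxww'
i=13: add src[1]='m' → 'wxwwm'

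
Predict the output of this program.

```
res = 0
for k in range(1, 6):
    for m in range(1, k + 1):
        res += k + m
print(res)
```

90

k=1,m=1: res = 0+2 = 2
k=2,m=1: res = 2+3 = 5
k=2,m=2: res = 5+4 = 9
k=3,m=1: res = 9+4 = 13
k=3,m=2: res = 13+5 = 18
k=3,m=3: res = 18+6 = 24
k=4,m=1: res = 24+5 = 29
k=4,m=2: res = 29+6 = 35
k=4,m=3: res = 35+7 = 42
k=4,m=4: res = 42+8 = 50
k=5,m=1: res = 50+6 = 56
k=5,m=2: res = 56+7 = 63
k=5,m=3: res = 63+8 = 71
k=5,m=4: res = 71+9 = 80
k=5,m=5: res = 80+10 = 90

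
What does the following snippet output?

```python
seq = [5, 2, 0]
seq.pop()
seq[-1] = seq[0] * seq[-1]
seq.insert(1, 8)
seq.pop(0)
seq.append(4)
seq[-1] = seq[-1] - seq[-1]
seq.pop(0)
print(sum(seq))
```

10

pop() removes 0 → [5, 2]
seq[-1] = seq[0]*seq[-1] = 5*2 = 10 → [5, 10]
insert 8 at 1 → [5, 8, 10]
pop(0) removes 5 → [8, 10]
append 4 → [8, 10, 4]
seq[-1] = seq[-1]-seq[-1] = 4-4 = 0 → [8, 10, 0]
pop(0) removes 8 → [10, 0]
sum = 10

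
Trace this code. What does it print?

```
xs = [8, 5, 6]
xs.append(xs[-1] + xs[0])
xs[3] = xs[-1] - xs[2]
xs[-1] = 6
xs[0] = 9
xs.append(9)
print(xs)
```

[9, 5, 6, 6, 9]

append xs[-1]+xs[0] = 6+8 = 14 → [8, 5, 6, 14]
xs[3] = xs[-1]-xs[2] = 14-6 = 8 → [8, 5, 6, 8]
xs[-1] = 6 → [8, 5, 6, 6]
xs[0] = 9 → [9, 5, 6, 6]
append 9 → [9, 5, 6, 6, 9]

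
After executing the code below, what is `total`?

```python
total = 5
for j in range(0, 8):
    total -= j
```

-23

j=0: total = 5-0 = 5
j=1: total = 5-1 = 4
j=2: total = 4-2 = 2
j=3: total = 2-3 = -1
j=4: total = (-1)-4 = -5
j=5: total = (-5)-5 = -10
j=6: total = (-10)-6 = -16
j=7: total = (-16)-7 = -23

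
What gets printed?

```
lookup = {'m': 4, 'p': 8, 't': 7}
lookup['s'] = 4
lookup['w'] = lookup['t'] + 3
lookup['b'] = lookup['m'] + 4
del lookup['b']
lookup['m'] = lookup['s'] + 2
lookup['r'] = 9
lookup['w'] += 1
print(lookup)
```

{'m': 6, 'p': 8, 't': 7, 's': 4, 'w': 11, 'r': 9}

lookup['s'] = 4 → {'m': 4, 'p': 8, 't': 7, 's': 4}
lookup['w'] = lookup['t']+3 = 10 → {'m': 4, 'p': 8, 't': 7, 's': 4, 'w': 10}
lookup['b'] = lookup['m']+4 = 8 → {'m': 4, 'p': 8, 't': 7, 's': 4, 'w': 10, 'b': 8}
del 'b' → {'m': 4, 'p': 8, 't': 7, 's': 4, 'w': 10}
lookup['m'] = lookup['s']+2 = 6 → {'m': 6, 'p': 8, 't': 7, 's': 4, 'w': 10}
lookup['r'] = 9 → {'m': 6, 'p': 8, 't': 7, 's': 4, 'w': 10, 'r': 9}
lookup['w'] = 10+1 = 11 → {'m': 6, 'p': 8, 't': 7, 's': 4, 'w': 11, 'r': 9}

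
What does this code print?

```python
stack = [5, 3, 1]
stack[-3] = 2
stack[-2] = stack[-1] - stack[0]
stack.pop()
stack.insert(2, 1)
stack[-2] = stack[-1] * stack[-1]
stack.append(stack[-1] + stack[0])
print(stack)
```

[2, 1, 1, 3]

stack[-3] = 2 → [2, 3, 1]
stack[-2] = stack[-1]-stack[0] = 1-2 = -1 → [2, -1, 1]
pop() removes 1 → [2, -1]
insert 1 at 2 → [2, -1, 1]
stack[-2] = stack[-1]*stack[-1] = 1*1 = 1 → [2, 1, 1]
append stack[-1]+stack[0] = 1+2 = 3 → [2, 1, 1, 3]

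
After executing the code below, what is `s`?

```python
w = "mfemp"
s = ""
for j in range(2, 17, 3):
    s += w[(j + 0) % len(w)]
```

'emmfp'

j=2: add w[2]='e' → 'e'
j=5: add w[0]='m' → 'em'
j=8: add w[3]='m' → 'emm'
j=11: add w[1]='f' → 'emmf'
j=14: add w[4]='p' → 'emmfp'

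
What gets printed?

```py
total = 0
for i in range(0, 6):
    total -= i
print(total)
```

-15

i=0: total = 0-0 = 0
i=1: total = 0-1 = -1
i=2: total = (-1)-2 = -3
i=3: total = (-3)-3 = -6
i=4: total = (-6)-4 = -10
i=5: total = (-10)-5 = -15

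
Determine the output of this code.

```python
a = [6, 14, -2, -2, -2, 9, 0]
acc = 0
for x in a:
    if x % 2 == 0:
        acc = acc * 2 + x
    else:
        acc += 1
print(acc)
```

390

x=6: even, acc = 0*2+6 = 6
x=14: even, acc = 6*2+14 = 26
x=-2: even, acc = 26*2+(-2) = 50
x=-2: even, acc = 50*2+(-2) = 98
x=-2: even, acc = 98*2+(-2) = 194
x=9: not even, acc = 194+1 = 195
x=0: even, acc = 195*2+0 = 390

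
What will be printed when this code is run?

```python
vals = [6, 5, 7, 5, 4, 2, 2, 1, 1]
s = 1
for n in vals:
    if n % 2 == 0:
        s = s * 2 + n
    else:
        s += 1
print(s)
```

n=6: even, s = 1*2+6 = 8
n=5: not even, s = 8+1 = 9
n=7: not even, s = 9+1 = 10
n=5: not even, s = 10+1 = 11
n=4: even, s = 11*2+4 = 26
n=2: even, s = 26*2+2 = 54
n=2: even, s = 54*2+2 = 110
n=1: not even, s = 110+1 = 111
n=1: not even, s = 111+1 = 112

112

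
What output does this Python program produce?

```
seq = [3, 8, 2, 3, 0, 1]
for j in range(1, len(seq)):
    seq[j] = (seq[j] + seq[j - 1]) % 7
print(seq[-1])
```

j=1: seq[1] = (8+3)%7 = 4 → [3, 4, 2, 3, 0, 1]
j=2: seq[2] = (2+4)%7 = 6 → [3, 4, 6, 3, 0, 1]
j=3: seq[3] = (3+6)%7 = 2 → [3, 4, 6, 2, 0, 1]
j=4: seq[4] = (0+2)%7 = 2 → [3, 4, 6, 2, 2, 1]
j=5: seq[5] = (1+2)%7 = 3 → [3, 4, 6, 2, 2, 3]

3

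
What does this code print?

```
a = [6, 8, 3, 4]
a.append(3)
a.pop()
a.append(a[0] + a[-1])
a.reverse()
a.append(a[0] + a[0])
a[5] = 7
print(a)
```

append 3 → [6, 8, 3, 4, 3]
pop() removes 3 → [6, 8, 3, 4]
append a[0]+a[-1] = 6+4 = 10 → [6, 8, 3, 4, 10]
reverse → [10, 4, 3, 8, 6]
append a[0]+a[0] = 10+10 = 20 → [10, 4, 3, 8, 6, 20]
a[5] = 7 → [10, 4, 3, 8, 6, 7]

[10, 4, 3, 8, 6, 7]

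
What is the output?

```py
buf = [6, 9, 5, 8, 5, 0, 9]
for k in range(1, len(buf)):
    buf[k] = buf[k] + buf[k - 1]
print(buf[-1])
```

k=1: buf[1] = 9+6 = 15 → [6, 15, 5, 8, 5, 0, 9]
k=2: buf[2] = 5+15 = 20 → [6, 15, 20, 8, 5, 0, 9]
k=3: buf[3] = 8+20 = 28 → [6, 15, 20, 28, 5, 0, 9]
k=4: buf[4] = 5+28 = 33 → [6, 15, 20, 28, 33, 0, 9]
k=5: buf[5] = 0+33 = 33 → [6, 15, 20, 28, 33, 33, 9]
k=6: buf[6] = 9+33 = 42 → [6, 15, 20, 28, 33, 33, 42]

42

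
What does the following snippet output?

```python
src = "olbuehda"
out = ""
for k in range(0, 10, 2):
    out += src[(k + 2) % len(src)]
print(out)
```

bedob

k=0: add src[2]='b' → 'b'
k=2: add src[4]='e' → 'be'
k=4: add src[6]='d' → 'bed'
k=6: add src[0]='o' → 'bedo'
k=8: add src[2]='b' → 'bedob'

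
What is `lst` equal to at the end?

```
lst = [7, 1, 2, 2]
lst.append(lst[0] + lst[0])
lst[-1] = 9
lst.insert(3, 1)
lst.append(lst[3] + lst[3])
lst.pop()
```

[7, 1, 2, 1, 2, 9]

append lst[0]+lst[0] = 7+7 = 14 → [7, 1, 2, 2, 14]
lst[-1] = 9 → [7, 1, 2, 2, 9]
insert 1 at 3 → [7, 1, 2, 1, 2, 9]
append lst[3]+lst[3] = 1+1 = 2 → [7, 1, 2, 1, 2, 9, 2]
pop() removes 2 → [7, 1, 2, 1, 2, 9]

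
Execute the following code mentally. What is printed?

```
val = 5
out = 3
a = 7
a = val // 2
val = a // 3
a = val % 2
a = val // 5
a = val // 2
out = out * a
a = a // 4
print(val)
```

0

a = 5//2 = 2
val = 2//3 = 0
a = 0%2 = 0
a = 0//5 = 0
a = 0//2 = 0
out = 3*0 = 0
a = 0//4 = 0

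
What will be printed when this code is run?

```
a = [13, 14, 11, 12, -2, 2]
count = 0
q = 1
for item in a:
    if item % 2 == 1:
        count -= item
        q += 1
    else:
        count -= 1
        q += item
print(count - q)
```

-57

item=13: odd, count = 0-13 = -13; q=2
item=14: not odd, count = (-13)-1 = -14; q=16
item=11: odd, count = (-14)-11 = -25; q=17
item=12: not odd, count = (-25)-1 = -26; q=29
item=-2: not odd, count = (-26)-1 = -27; q=27
item=2: not odd, count = (-27)-1 = -28; q=29
count-q = (-28)-29 = -57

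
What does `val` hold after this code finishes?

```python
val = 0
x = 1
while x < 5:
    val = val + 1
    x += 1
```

4

x=1: val = 0+1 = 1
x=2: val = 1+1 = 2
x=3: val = 2+1 = 3
x=4: val = 3+1 = 4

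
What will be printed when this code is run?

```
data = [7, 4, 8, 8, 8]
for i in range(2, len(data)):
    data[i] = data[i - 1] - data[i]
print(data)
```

i=2: data[2] = 4-8 = -4 → [7, 4, -4, 8, 8]
i=3: data[3] = (-4)-8 = -12 → [7, 4, -4, -12, 8]
i=4: data[4] = (-12)-8 = -20 → [7, 4, -4, -12, -20]

[7, 4, -4, -12, -20]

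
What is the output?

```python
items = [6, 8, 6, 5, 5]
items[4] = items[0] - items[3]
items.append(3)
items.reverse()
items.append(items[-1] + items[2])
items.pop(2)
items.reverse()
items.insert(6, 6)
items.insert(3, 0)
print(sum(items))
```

41

items[4] = items[0]-items[3] = 6-5 = 1 → [6, 8, 6, 5, 1]
append 3 → [6, 8, 6, 5, 1, 3]
reverse → [3, 1, 5, 6, 8, 6]
append items[-1]+items[2] = 6+5 = 11 → [3, 1, 5, 6, 8, 6, 11]
pop(2) removes 5 → [3, 1, 6, 8, 6, 11]
reverse → [11, 6, 8, 6, 1, 3]
insert 6 at 6 → [11, 6, 8, 6, 1, 3, 6]
insert 0 at 3 → [11, 6, 8, 0, 6, 1, 3, 6]
sum = 41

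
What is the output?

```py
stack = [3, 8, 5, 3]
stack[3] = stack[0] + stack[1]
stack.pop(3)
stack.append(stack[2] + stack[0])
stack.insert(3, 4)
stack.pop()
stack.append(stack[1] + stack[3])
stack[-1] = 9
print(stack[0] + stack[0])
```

stack[3] = stack[0]+stack[1] = 3+8 = 11 → [3, 8, 5, 11]
pop(3) removes 11 → [3, 8, 5]
append stack[2]+stack[0] = 5+3 = 8 → [3, 8, 5, 8]
insert 4 at 3 → [3, 8, 5, 4, 8]
pop() removes 8 → [3, 8, 5, 4]
append stack[1]+stack[3] = 8+4 = 12 → [3, 8, 5, 4, 12]
stack[-1] = 9 → [3, 8, 5, 4, 9]
stack[0]+stack[0] = 3+3 = 6

6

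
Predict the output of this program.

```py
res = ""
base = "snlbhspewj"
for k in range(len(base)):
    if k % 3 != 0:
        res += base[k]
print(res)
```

k=0: skip
k=1: add 'n' → 'n'
k=2: add 'l' → 'nl'
k=3: skip
k=4: add 'h' → 'nlh'
k=5: add 's' → 'nlhs'
k=6: skip
k=7: add 'e' → 'nlhse'
k=8: add 'w' → 'nlhsew'
k=9: skip

nlhsew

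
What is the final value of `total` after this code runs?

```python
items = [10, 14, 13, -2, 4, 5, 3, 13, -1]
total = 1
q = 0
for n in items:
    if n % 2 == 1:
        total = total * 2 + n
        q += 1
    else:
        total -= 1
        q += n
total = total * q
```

n=10: not odd, total = 1-1 = 0; q=10
n=14: not odd, total = 0-1 = -1; q=24
n=13: odd, total = (-1)*2+13 = 11; q=25
n=-2: not odd, total = 11-1 = 10; q=23
n=4: not odd, total = 10-1 = 9; q=27
n=5: odd, total = 9*2+5 = 23; q=28
n=3: odd, total = 23*2+3 = 49; q=29
n=13: odd, total = 49*2+13 = 111; q=30
n=-1: odd, total = 111*2+(-1) = 221; q=31
total*q = 221*31 = 6851

6851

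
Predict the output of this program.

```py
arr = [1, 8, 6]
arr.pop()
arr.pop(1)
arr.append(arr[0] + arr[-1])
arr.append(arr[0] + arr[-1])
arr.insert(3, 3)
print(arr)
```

pop() removes 6 → [1, 8]
pop(1) removes 8 → [1]
append arr[0]+arr[-1] = 1+1 = 2 → [1, 2]
append arr[0]+arr[-1] = 1+2 = 3 → [1, 2, 3]
insert 3 at 3 → [1, 2, 3, 3]

[1, 2, 3, 3]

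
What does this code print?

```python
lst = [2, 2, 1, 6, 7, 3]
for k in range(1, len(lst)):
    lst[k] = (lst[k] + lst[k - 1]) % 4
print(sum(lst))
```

9

k=1: lst[1] = (2+2)%4 = 0 → [2, 0, 1, 6, 7, 3]
k=2: lst[2] = (1+0)%4 = 1 → [2, 0, 1, 6, 7, 3]
k=3: lst[3] = (6+1)%4 = 3 → [2, 0, 1, 3, 7, 3]
k=4: lst[4] = (7+3)%4 = 2 → [2, 0, 1, 3, 2, 3]
k=5: lst[5] = (3+2)%4 = 1 → [2, 0, 1, 3, 2, 1]
sum = 9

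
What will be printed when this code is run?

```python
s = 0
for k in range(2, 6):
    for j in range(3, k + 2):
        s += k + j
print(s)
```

k=2,j=3: s = 0+5 = 5
k=3,j=3: s = 5+6 = 11
k=3,j=4: s = 11+7 = 18
k=4,j=3: s = 18+7 = 25
k=4,j=4: s = 25+8 = 33
k=4,j=5: s = 33+9 = 42
k=5,j=3: s = 42+8 = 50
k=5,j=4: s = 50+9 = 59
k=5,j=5: s = 59+10 = 69
k=5,j=6: s = 69+11 = 80

80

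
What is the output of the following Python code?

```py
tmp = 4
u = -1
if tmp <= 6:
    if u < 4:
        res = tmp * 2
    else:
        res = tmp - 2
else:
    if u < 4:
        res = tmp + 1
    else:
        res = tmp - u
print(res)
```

tmp=4, u=-1
tmp <= 6 is True; u < 4 is True
→ res = tmp * 2 = 8

8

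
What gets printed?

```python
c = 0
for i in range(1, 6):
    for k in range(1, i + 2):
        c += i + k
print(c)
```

i=1,k=1: c = 0+2 = 2
i=1,k=2: c = 2+3 = 5
i=2,k=1: c = 5+3 = 8
i=2,k=2: c = 8+4 = 12
i=2,k=3: c = 12+5 = 17
i=3,k=1: c = 17+4 = 21
i=3,k=2: c = 21+5 = 26
i=3,k=3: c = 26+6 = 32
i=3,k=4: c = 32+7 = 39
i=4,k=1: c = 39+5 = 44
i=4,k=2: c = 44+6 = 50
i=4,k=3: c = 50+7 = 57
i=4,k=4: c = 57+8 = 65
i=4,k=5: c = 65+9 = 74
i=5,k=1: c = 74+6 = 80
i=5,k=2: c = 80+7 = 87
i=5,k=3: c = 87+8 = 95
i=5,k=4: c = 95+9 = 104
i=5,k=5: c = 104+10 = 114
i=5,k=6: c = 114+11 = 125

125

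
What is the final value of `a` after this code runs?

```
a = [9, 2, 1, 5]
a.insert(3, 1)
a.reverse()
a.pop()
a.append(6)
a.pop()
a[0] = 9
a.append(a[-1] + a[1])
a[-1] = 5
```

[9, 1, 1, 2, 5]

insert 1 at 3 → [9, 2, 1, 1, 5]
reverse → [5, 1, 1, 2, 9]
pop() removes 9 → [5, 1, 1, 2]
append 6 → [5, 1, 1, 2, 6]
pop() removes 6 → [5, 1, 1, 2]
a[0] = 9 → [9, 1, 1, 2]
append a[-1]+a[1] = 2+1 = 3 → [9, 1, 1, 2, 3]
a[-1] = 5 → [9, 1, 1, 2, 5]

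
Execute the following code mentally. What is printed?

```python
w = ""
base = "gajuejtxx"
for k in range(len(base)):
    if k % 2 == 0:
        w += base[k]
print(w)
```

gjetx

k=0: add 'g' → 'g'
k=1: skip
k=2: add 'j' → 'gj'
k=3: skip
k=4: add 'e' → 'gje'
k=5: skip
k=6: add 't' → 'gjet'
k=7: skip
k=8: add 'x' → 'gjetx'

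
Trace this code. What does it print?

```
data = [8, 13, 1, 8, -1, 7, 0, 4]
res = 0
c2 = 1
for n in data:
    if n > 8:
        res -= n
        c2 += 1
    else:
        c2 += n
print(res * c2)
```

-377

n=8: not >8; c2=9
n=13: >8, res = 0-13 = -13; c2=10
n=1: not >8; c2=11
n=8: not >8; c2=19
n=-1: not >8; c2=18
n=7: not >8; c2=25
n=0: not >8; c2=25
n=4: not >8; c2=29
res*c2 = (-13)*29 = -377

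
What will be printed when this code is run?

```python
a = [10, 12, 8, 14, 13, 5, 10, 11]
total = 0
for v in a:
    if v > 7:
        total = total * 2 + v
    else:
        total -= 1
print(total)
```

1343

v=10: >7, total = 0*2+10 = 10
v=12: >7, total = 10*2+12 = 32
v=8: >7, total = 32*2+8 = 72
v=14: >7, total = 72*2+14 = 158
v=13: >7, total = 158*2+13 = 329
v=5: not >7, total = 329-1 = 328
v=10: >7, total = 328*2+10 = 666
v=11: >7, total = 666*2+11 = 1343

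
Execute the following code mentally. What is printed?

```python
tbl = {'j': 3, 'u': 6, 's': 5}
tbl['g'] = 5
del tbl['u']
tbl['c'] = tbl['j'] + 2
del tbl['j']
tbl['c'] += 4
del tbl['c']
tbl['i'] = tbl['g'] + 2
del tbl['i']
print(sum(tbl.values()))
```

tbl['g'] = 5 → {'j': 3, 'u': 6, 's': 5, 'g': 5}
del 'u' → {'j': 3, 's': 5, 'g': 5}
tbl['c'] = tbl['j']+2 = 5 → {'j': 3, 's': 5, 'g': 5, 'c': 5}
del 'j' → {'s': 5, 'g': 5, 'c': 5}
tbl['c'] = 5+4 = 9 → {'s': 5, 'g': 5, 'c': 9}
del 'c' → {'s': 5, 'g': 5}
tbl['i'] = tbl['g']+2 = 7 → {'s': 5, 'g': 5, 'i': 7}
del 'i' → {'s': 5, 'g': 5}
sum of values = 10

10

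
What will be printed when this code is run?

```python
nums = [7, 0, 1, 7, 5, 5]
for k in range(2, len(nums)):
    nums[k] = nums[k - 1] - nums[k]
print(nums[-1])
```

k=2: nums[2] = 0-1 = -1 → [7, 0, -1, 7, 5, 5]
k=3: nums[3] = (-1)-7 = -8 → [7, 0, -1, -8, 5, 5]
k=4: nums[4] = (-8)-5 = -13 → [7, 0, -1, -8, -13, 5]
k=5: nums[5] = (-13)-5 = -18 → [7, 0, -1, -8, -13, -18]

-18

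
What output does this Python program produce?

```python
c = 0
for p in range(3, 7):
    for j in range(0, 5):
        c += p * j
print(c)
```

180

p=3,j=0: c = 0+0 = 0
p=3,j=1: c = 0+3 = 3
p=3,j=2: c = 3+6 = 9
p=3,j=3: c = 9+9 = 18
p=3,j=4: c = 18+12 = 30
p=4,j=0: c = 30+0 = 30
p=4,j=1: c = 30+4 = 34
p=4,j=2: c = 34+8 = 42
p=4,j=3: c = 42+12 = 54
p=4,j=4: c = 54+16 = 70
p=5,j=0: c = 70+0 = 70
p=5,j=1: c = 70+5 = 75
p=5,j=2: c = 75+10 = 85
p=5,j=3: c = 85+15 = 100
p=5,j=4: c = 100+20 = 120
p=6,j=0: c = 120+0 = 120
p=6,j=1: c = 120+6 = 126
p=6,j=2: c = 126+12 = 138
p=6,j=3: c = 138+18 = 156
p=6,j=4: c = 156+24 = 180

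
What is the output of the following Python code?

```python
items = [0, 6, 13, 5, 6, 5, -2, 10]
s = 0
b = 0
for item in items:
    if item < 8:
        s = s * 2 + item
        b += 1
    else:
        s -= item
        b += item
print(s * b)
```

-1450

item=0: <8, s = 0*2+0 = 0; b=1
item=6: <8, s = 0*2+6 = 6; b=2
item=13: not <8, s = 6-13 = -7; b=15
item=5: <8, s = (-7)*2+5 = -9; b=16
item=6: <8, s = (-9)*2+6 = -12; b=17
item=5: <8, s = (-12)*2+5 = -19; b=18
item=-2: <8, s = (-19)*2+(-2) = -40; b=19
item=10: not <8, s = (-40)-10 = -50; b=29
s*b = (-50)*29 = -1450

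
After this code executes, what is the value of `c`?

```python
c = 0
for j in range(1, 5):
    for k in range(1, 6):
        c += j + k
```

j=1,k=1: c = 0+2 = 2
j=1,k=2: c = 2+3 = 5
j=1,k=3: c = 5+4 = 9
j=1,k=4: c = 9+5 = 14
j=1,k=5: c = 14+6 = 20
j=2,k=1: c = 20+3 = 23
j=2,k=2: c = 23+4 = 27
j=2,k=3: c = 27+5 = 32
j=2,k=4: c = 32+6 = 38
j=2,k=5: c = 38+7 = 45
j=3,k=1: c = 45+4 = 49
j=3,k=2: c = 49+5 = 54
j=3,k=3: c = 54+6 = 60
j=3,k=4: c = 60+7 = 67
j=3,k=5: c = 67+8 = 75
j=4,k=1: c = 75+5 = 80
j=4,k=2: c = 80+6 = 86
j=4,k=3: c = 86+7 = 93
j=4,k=4: c = 93+8 = 101
j=4,k=5: c = 101+9 = 110

110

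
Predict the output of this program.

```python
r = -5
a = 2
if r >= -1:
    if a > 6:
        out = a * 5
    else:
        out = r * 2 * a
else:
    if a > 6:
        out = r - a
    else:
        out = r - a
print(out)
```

-7

r=-5, a=2
r >= -1 is False; a > 6 is False
→ out = r - a = -7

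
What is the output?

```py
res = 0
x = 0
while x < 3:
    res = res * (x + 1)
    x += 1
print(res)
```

x=0: res = 0*1 = 0
x=1: res = 0*2 = 0
x=2: res = 0*3 = 0

0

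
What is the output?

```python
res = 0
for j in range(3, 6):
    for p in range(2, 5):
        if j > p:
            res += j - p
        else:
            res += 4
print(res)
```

22

j=3,p=2: 3>2, res = 0+1 = 1
j=3,p=3: not 3>3, res = 1+4 = 5
j=3,p=4: not 3>4, res = 5+4 = 9
j=4,p=2: 4>2, res = 9+2 = 11
j=4,p=3: 4>3, res = 11+1 = 12
j=4,p=4: not 4>4, res = 12+4 = 16
j=5,p=2: 5>2, res = 16+3 = 19
j=5,p=3: 5>3, res = 19+2 = 21
j=5,p=4: 5>4, res = 21+1 = 22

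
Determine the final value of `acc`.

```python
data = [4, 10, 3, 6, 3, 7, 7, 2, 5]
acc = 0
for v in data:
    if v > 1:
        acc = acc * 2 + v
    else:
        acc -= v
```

2829

v=4: >1, acc = 0*2+4 = 4
v=10: >1, acc = 4*2+10 = 18
v=3: >1, acc = 18*2+3 = 39
v=6: >1, acc = 39*2+6 = 84
v=3: >1, acc = 84*2+3 = 171
v=7: >1, acc = 171*2+7 = 349
v=7: >1, acc = 349*2+7 = 705
v=2: >1, acc = 705*2+2 = 1412
v=5: >1, acc = 1412*2+5 = 2829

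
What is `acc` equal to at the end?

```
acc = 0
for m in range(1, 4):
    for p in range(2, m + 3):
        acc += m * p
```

65

m=1,p=2: acc = 0+2 = 2
m=1,p=3: acc = 2+3 = 5
m=2,p=2: acc = 5+4 = 9
m=2,p=3: acc = 9+6 = 15
m=2,p=4: acc = 15+8 = 23
m=3,p=2: acc = 23+6 = 29
m=3,p=3: acc = 29+9 = 38
m=3,p=4: acc = 38+12 = 50
m=3,p=5: acc = 50+15 = 65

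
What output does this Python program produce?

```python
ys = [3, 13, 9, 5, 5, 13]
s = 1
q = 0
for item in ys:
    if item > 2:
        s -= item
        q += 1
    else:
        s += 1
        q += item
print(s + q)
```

item=3: >2, s = 1-3 = -2; q=1
item=13: >2, s = (-2)-13 = -15; q=2
item=9: >2, s = (-15)-9 = -24; q=3
item=5: >2, s = (-24)-5 = -29; q=4
item=5: >2, s = (-29)-5 = -34; q=5
item=13: >2, s = (-34)-13 = -47; q=6
s+q = (-47)+6 = -41

-41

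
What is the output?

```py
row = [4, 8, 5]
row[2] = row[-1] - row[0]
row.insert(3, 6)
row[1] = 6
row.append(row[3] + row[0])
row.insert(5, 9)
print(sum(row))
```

row[2] = row[-1]-row[0] = 5-4 = 1 → [4, 8, 1]
insert 6 at 3 → [4, 8, 1, 6]
row[1] = 6 → [4, 6, 1, 6]
append row[3]+row[0] = 6+4 = 10 → [4, 6, 1, 6, 10]
insert 9 at 5 → [4, 6, 1, 6, 10, 9]
sum = 36

36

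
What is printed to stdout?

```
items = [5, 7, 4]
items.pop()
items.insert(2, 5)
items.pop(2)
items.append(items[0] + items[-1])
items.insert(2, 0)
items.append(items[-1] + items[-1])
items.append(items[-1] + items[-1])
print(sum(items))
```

96

pop() removes 4 → [5, 7]
insert 5 at 2 → [5, 7, 5]
pop(2) removes 5 → [5, 7]
append items[0]+items[-1] = 5+7 = 12 → [5, 7, 12]
insert 0 at 2 → [5, 7, 0, 12]
append items[-1]+items[-1] = 12+12 = 24 → [5, 7, 0, 12, 24]
append items[-1]+items[-1] = 24+24 = 48 → [5, 7, 0, 12, 24, 48]
sum = 96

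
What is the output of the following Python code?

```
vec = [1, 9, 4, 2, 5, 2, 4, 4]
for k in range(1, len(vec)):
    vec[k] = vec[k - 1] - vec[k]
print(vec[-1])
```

-29

k=1: vec[1] = 1-9 = -8 → [1, -8, 4, 2, 5, 2, 4, 4]
k=2: vec[2] = (-8)-4 = -12 → [1, -8, -12, 2, 5, 2, 4, 4]
k=3: vec[3] = (-12)-2 = -14 → [1, -8, -12, -14, 5, 2, 4, 4]
k=4: vec[4] = (-14)-5 = -19 → [1, -8, -12, -14, -19, 2, 4, 4]
k=5: vec[5] = (-19)-2 = -21 → [1, -8, -12, -14, -19, -21, 4, 4]
k=6: vec[6] = (-21)-4 = -25 → [1, -8, -12, -14, -19, -21, -25, 4]
k=7: vec[7] = (-25)-4 = -29 → [1, -8, -12, -14, -19, -21, -25, -29]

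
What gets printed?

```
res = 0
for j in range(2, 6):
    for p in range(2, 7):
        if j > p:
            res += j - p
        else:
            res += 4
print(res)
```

j=2,p=2: not 2>2, res = 0+4 = 4
j=2,p=3: not 2>3, res = 4+4 = 8
j=2,p=4: not 2>4, res = 8+4 = 12
j=2,p=5: not 2>5, res = 12+4 = 16
j=2,p=6: not 2>6, res = 16+4 = 20
j=3,p=2: 3>2, res = 20+1 = 21
j=3,p=3: not 3>3, res = 21+4 = 25
j=3,p=4: not 3>4, res = 25+4 = 29
j=3,p=5: not 3>5, res = 29+4 = 33
j=3,p=6: not 3>6, res = 33+4 = 37
j=4,p=2: 4>2, res = 37+2 = 39
j=4,p=3: 4>3, res = 39+1 = 40
j=4,p=4: not 4>4, res = 40+4 = 44
j=4,p=5: not 4>5, res = 44+4 = 48
j=4,p=6: not 4>6, res = 48+4 = 52
j=5,p=2: 5>2, res = 52+3 = 55
j=5,p=3: 5>3, res = 55+2 = 57
j=5,p=4: 5>4, res = 57+1 = 58
j=5,p=5: not 5>5, res = 58+4 = 62
j=5,p=6: not 5>6, res = 62+4 = 66

66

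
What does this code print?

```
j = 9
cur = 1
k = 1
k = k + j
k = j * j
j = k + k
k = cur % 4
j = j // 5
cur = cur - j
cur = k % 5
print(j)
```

k = 1+9 = 10
k = 9*9 = 81
j = 81+81 = 162
k = 1%4 = 1
j = 162//5 = 32
cur = 1-32 = -31
cur = 1%5 = 1

32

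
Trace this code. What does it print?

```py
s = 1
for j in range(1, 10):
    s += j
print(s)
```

j=1: s = 1+1 = 2
j=2: s = 2+2 = 4
j=3: s = 4+3 = 7
j=4: s = 7+4 = 11
j=5: s = 11+5 = 16
j=6: s = 16+6 = 22
j=7: s = 22+7 = 29
j=8: s = 29+8 = 37
j=9: s = 37+9 = 46

46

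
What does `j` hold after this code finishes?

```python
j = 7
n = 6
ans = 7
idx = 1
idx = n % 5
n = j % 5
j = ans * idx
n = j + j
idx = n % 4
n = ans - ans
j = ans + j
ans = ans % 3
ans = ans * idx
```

idx = 6%5 = 1
n = 7%5 = 2
j = 7*1 = 7
n = 7+7 = 14
idx = 14%4 = 2
n = 7-7 = 0
j = 7+7 = 14
ans = 7%3 = 1
ans = 1*2 = 2

14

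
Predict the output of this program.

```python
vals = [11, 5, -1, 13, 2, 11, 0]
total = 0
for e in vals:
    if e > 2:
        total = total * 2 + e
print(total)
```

145

e=11: >2, total = 0*2+11 = 11
e=5: >2, total = 11*2+5 = 27
e=-1: not >2
e=13: >2, total = 27*2+13 = 67
e=2: not >2
e=11: >2, total = 67*2+11 = 145
e=0: not >2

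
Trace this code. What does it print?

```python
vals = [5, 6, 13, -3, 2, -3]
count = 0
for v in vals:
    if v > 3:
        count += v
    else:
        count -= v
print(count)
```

28

v=5: >3, count = 0+5 = 5
v=6: >3, count = 5+6 = 11
v=13: >3, count = 11+13 = 24
v=-3: not >3, count = 24-(-3) = 27
v=2: not >3, count = 27-2 = 25
v=-3: not >3, count = 25-(-3) = 28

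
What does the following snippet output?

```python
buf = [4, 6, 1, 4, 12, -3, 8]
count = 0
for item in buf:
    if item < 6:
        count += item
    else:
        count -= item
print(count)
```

item=4: <6, count = 0+4 = 4
item=6: not <6, count = 4-6 = -2
item=1: <6, count = (-2)+1 = -1
item=4: <6, count = (-1)+4 = 3
item=12: not <6, count = 3-12 = -9
item=-3: <6, count = (-9)+(-3) = -12
item=8: not <6, count = (-12)-8 = -20

-20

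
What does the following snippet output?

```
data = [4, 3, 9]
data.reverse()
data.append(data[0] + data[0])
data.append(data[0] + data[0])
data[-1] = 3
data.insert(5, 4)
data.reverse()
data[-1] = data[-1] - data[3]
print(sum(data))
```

reverse → [9, 3, 4]
append data[0]+data[0] = 9+9 = 18 → [9, 3, 4, 18]
append data[0]+data[0] = 9+9 = 18 → [9, 3, 4, 18, 18]
data[-1] = 3 → [9, 3, 4, 18, 3]
insert 4 at 5 → [9, 3, 4, 18, 3, 4]
reverse → [4, 3, 18, 4, 3, 9]
data[-1] = data[-1]-data[3] = 9-4 = 5 → [4, 3, 18, 4, 3, 5]
sum = 37

37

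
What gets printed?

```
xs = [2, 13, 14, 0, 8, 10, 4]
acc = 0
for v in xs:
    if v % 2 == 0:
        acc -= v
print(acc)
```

-38

v=2: even, acc = 0-2 = -2
v=13: not even
v=14: even, acc = (-2)-14 = -16
v=0: even, acc = (-16)-0 = -16
v=8: even, acc = (-16)-8 = -24
v=10: even, acc = (-24)-10 = -34
v=4: even, acc = (-34)-4 = -38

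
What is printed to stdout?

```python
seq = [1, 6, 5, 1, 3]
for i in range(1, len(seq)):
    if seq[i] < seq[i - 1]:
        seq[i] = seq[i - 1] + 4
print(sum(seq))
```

49

i=1: 6>=1, unchanged → [1, 6, 5, 1, 3]
i=2: 5<6, seq[2] = 6+4 = 10 → [1, 6, 10, 1, 3]
i=3: 1<10, seq[3] = 10+4 = 14 → [1, 6, 10, 14, 3]
i=4: 3<14, seq[4] = 14+4 = 18 → [1, 6, 10, 14, 18]
sum = 49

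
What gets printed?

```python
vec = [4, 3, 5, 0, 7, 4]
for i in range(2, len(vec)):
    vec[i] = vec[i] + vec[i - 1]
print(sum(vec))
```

i=2: vec[2] = 5+3 = 8 → [4, 3, 8, 0, 7, 4]
i=3: vec[3] = 0+8 = 8 → [4, 3, 8, 8, 7, 4]
i=4: vec[4] = 7+8 = 15 → [4, 3, 8, 8, 15, 4]
i=5: vec[5] = 4+15 = 19 → [4, 3, 8, 8, 15, 19]
sum = 57

57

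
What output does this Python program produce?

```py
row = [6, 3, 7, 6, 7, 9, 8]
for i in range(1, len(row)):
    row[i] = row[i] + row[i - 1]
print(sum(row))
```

166

i=1: row[1] = 3+6 = 9 → [6, 9, 7, 6, 7, 9, 8]
i=2: row[2] = 7+9 = 16 → [6, 9, 16, 6, 7, 9, 8]
i=3: row[3] = 6+16 = 22 → [6, 9, 16, 22, 7, 9, 8]
i=4: row[4] = 7+22 = 29 → [6, 9, 16, 22, 29, 9, 8]
i=5: row[5] = 9+29 = 38 → [6, 9, 16, 22, 29, 38, 8]
i=6: row[6] = 8+38 = 46 → [6, 9, 16, 22, 29, 38, 46]
sum = 166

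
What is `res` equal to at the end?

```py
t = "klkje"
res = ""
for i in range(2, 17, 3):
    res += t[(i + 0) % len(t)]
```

i=2: add t[2]='k' → 'k'
i=5: add t[0]='k' → 'kk'
i=8: add t[3]='j' → 'kkj'
i=11: add t[1]='l' → 'kkjl'
i=14: add t[4]='e' → 'kkjle'

'kkjle'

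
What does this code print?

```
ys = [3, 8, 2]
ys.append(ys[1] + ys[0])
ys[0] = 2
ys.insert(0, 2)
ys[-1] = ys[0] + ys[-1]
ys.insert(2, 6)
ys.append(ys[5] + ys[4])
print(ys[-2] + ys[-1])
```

append ys[1]+ys[0] = 8+3 = 11 → [3, 8, 2, 11]
ys[0] = 2 → [2, 8, 2, 11]
insert 2 at 0 → [2, 2, 8, 2, 11]
ys[-1] = ys[0]+ys[-1] = 2+11 = 13 → [2, 2, 8, 2, 13]
insert 6 at 2 → [2, 2, 6, 8, 2, 13]
append ys[5]+ys[4] = 13+2 = 15 → [2, 2, 6, 8, 2, 13, 15]
ys[-2]+ys[-1] = 13+15 = 28

28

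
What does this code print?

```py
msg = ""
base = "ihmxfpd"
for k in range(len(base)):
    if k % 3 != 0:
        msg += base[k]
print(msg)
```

k=0: skip
k=1: add 'h' → 'h'
k=2: add 'm' → 'hm'
k=3: skip
k=4: add 'f' → 'hmf'
k=5: add 'p' → 'hmfp'
k=6: skip

hmfp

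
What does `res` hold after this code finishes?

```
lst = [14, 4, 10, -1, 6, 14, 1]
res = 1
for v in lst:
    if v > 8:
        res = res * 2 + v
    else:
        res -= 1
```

v=14: >8, res = 1*2+14 = 16
v=4: not >8, res = 16-1 = 15
v=10: >8, res = 15*2+10 = 40
v=-1: not >8, res = 40-1 = 39
v=6: not >8, res = 39-1 = 38
v=14: >8, res = 38*2+14 = 90
v=1: not >8, res = 90-1 = 89

89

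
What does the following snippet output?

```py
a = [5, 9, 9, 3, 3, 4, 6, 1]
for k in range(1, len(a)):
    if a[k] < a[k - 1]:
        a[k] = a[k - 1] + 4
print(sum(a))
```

128

k=1: 9>=5, unchanged → [5, 9, 9, 3, 3, 4, 6, 1]
k=2: 9>=9, unchanged → [5, 9, 9, 3, 3, 4, 6, 1]
k=3: 3<9, a[3] = 9+4 = 13 → [5, 9, 9, 13, 3, 4, 6, 1]
k=4: 3<13, a[4] = 13+4 = 17 → [5, 9, 9, 13, 17, 4, 6, 1]
k=5: 4<17, a[5] = 17+4 = 21 → [5, 9, 9, 13, 17, 21, 6, 1]
k=6: 6<21, a[6] = 21+4 = 25 → [5, 9, 9, 13, 17, 21, 25, 1]
k=7: 1<25, a[7] = 25+4 = 29 → [5, 9, 9, 13, 17, 21, 25, 29]
sum = 128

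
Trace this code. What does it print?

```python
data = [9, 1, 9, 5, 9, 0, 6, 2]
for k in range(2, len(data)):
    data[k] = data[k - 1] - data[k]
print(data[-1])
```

k=2: data[2] = 1-9 = -8 → [9, 1, -8, 5, 9, 0, 6, 2]
k=3: data[3] = (-8)-5 = -13 → [9, 1, -8, -13, 9, 0, 6, 2]
k=4: data[4] = (-13)-9 = -22 → [9, 1, -8, -13, -22, 0, 6, 2]
k=5: data[5] = (-22)-0 = -22 → [9, 1, -8, -13, -22, -22, 6, 2]
k=6: data[6] = (-22)-6 = -28 → [9, 1, -8, -13, -22, -22, -28, 2]
k=7: data[7] = (-28)-2 = -30 → [9, 1, -8, -13, -22, -22, -28, -30]

-30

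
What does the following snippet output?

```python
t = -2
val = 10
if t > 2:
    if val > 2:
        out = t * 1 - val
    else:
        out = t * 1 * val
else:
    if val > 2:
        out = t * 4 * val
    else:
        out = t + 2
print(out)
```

-80

t=-2, val=10
t > 2 is False; val > 2 is True
→ out = t * 4 * val = -80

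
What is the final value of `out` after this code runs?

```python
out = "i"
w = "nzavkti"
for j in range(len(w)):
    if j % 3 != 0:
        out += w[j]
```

'izakt'

j=0: skip
j=1: add 'z' → 'iz'
j=2: add 'a' → 'iza'
j=3: skip
j=4: add 'k' → 'izak'
j=5: add 't' → 'izakt'
j=6: skip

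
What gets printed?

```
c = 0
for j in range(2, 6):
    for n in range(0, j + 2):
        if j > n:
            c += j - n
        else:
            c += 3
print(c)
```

j=2,n=0: 2>0, c = 0+2 = 2
j=2,n=1: 2>1, c = 2+1 = 3
j=2,n=2: not 2>2, c = 3+3 = 6
j=2,n=3: not 2>3, c = 6+3 = 9
j=3,n=0: 3>0, c = 9+3 = 12
j=3,n=1: 3>1, c = 12+2 = 14
j=3,n=2: 3>2, c = 14+1 = 15
j=3,n=3: not 3>3, c = 15+3 = 18
j=3,n=4: not 3>4, c = 18+3 = 21
j=4,n=0: 4>0, c = 21+4 = 25
j=4,n=1: 4>1, c = 25+3 = 28
j=4,n=2: 4>2, c = 28+2 = 30
j=4,n=3: 4>3, c = 30+1 = 31
j=4,n=4: not 4>4, c = 31+3 = 34
j=4,n=5: not 4>5, c = 34+3 = 37
j=5,n=0: 5>0, c = 37+5 = 42
j=5,n=1: 5>1, c = 42+4 = 46
j=5,n=2: 5>2, c = 46+3 = 49
j=5,n=3: 5>3, c = 49+2 = 51
j=5,n=4: 5>4, c = 51+1 = 52
j=5,n=5: not 5>5, c = 52+3 = 55
j=5,n=6: not 5>6, c = 55+3 = 58

58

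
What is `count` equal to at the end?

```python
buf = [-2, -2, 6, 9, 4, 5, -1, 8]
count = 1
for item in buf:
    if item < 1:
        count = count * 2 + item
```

-5

item=-2: <1, count = 1*2+(-2) = 0
item=-2: <1, count = 0*2+(-2) = -2
item=6: not <1
item=9: not <1
item=4: not <1
item=5: not <1
item=-1: <1, count = (-2)*2+(-1) = -5
item=8: not <1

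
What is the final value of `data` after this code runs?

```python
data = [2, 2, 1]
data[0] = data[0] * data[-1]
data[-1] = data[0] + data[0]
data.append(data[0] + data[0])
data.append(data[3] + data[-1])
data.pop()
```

[2, 2, 4, 4]

data[0] = data[0]*data[-1] = 2*1 = 2 → [2, 2, 1]
data[-1] = data[0]+data[0] = 2+2 = 4 → [2, 2, 4]
append data[0]+data[0] = 2+2 = 4 → [2, 2, 4, 4]
append data[3]+data[-1] = 4+4 = 8 → [2, 2, 4, 4, 8]
pop() removes 8 → [2, 2, 4, 4]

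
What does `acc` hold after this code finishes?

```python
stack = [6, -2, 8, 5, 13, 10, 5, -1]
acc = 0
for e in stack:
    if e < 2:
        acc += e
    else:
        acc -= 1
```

-9

e=6: not <2, acc = 0-1 = -1
e=-2: <2, acc = (-1)+(-2) = -3
e=8: not <2, acc = (-3)-1 = -4
e=5: not <2, acc = (-4)-1 = -5
e=13: not <2, acc = (-5)-1 = -6
e=10: not <2, acc = (-6)-1 = -7
e=5: not <2, acc = (-7)-1 = -8
e=-1: <2, acc = (-8)+(-1) = -9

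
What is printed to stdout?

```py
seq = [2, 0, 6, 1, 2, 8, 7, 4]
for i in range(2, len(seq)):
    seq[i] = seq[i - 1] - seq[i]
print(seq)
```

i=2: seq[2] = 0-6 = -6 → [2, 0, -6, 1, 2, 8, 7, 4]
i=3: seq[3] = (-6)-1 = -7 → [2, 0, -6, -7, 2, 8, 7, 4]
i=4: seq[4] = (-7)-2 = -9 → [2, 0, -6, -7, -9, 8, 7, 4]
i=5: seq[5] = (-9)-8 = -17 → [2, 0, -6, -7, -9, -17, 7, 4]
i=6: seq[6] = (-17)-7 = -24 → [2, 0, -6, -7, -9, -17, -24, 4]
i=7: seq[7] = (-24)-4 = -28 → [2, 0, -6, -7, -9, -17, -24, -28]

[2, 0, -6, -7, -9, -17, -24, -28]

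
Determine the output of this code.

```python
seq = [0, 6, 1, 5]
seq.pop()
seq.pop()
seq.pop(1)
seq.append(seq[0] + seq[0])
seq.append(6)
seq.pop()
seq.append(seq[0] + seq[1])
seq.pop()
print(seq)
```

pop() removes 5 → [0, 6, 1]
pop() removes 1 → [0, 6]
pop(1) removes 6 → [0]
append seq[0]+seq[0] = 0+0 = 0 → [0, 0]
append 6 → [0, 0, 6]
pop() removes 6 → [0, 0]
append seq[0]+seq[1] = 0+0 = 0 → [0, 0, 0]
pop() removes 0 → [0, 0]

[0, 0]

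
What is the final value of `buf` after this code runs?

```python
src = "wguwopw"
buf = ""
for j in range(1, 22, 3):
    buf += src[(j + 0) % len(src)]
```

'gowwwup'

j=1: add src[1]='g' → 'g'
j=4: add src[4]='o' → 'go'
j=7: add src[0]='w' → 'gow'
j=10: add src[3]='w' → 'goww'
j=13: add src[6]='w' → 'gowww'
j=16: add src[2]='u' → 'gowwwu'
j=19: add src[5]='p' → 'gowwwup'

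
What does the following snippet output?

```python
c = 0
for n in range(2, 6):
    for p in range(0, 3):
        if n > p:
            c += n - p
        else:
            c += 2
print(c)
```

n=2,p=0: 2>0, c = 0+2 = 2
n=2,p=1: 2>1, c = 2+1 = 3
n=2,p=2: not 2>2, c = 3+2 = 5
n=3,p=0: 3>0, c = 5+3 = 8
n=3,p=1: 3>1, c = 8+2 = 10
n=3,p=2: 3>2, c = 10+1 = 11
n=4,p=0: 4>0, c = 11+4 = 15
n=4,p=1: 4>1, c = 15+3 = 18
n=4,p=2: 4>2, c = 18+2 = 20
n=5,p=0: 5>0, c = 20+5 = 25
n=5,p=1: 5>1, c = 25+4 = 29
n=5,p=2: 5>2, c = 29+3 = 32

32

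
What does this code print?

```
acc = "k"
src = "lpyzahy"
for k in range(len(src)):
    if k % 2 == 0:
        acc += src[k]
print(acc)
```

k=0: add 'l' → 'kl'
k=1: skip
k=2: add 'y' → 'kly'
k=3: skip
k=4: add 'a' → 'klya'
k=5: skip
k=6: add 'y' → 'klyay'

klyay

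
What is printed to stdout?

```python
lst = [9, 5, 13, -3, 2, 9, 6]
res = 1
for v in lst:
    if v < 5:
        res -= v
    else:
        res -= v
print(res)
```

-40

v=9: not <5, res = 1-9 = -8
v=5: not <5, res = (-8)-5 = -13
v=13: not <5, res = (-13)-13 = -26
v=-3: <5, res = (-26)-(-3) = -23
v=2: <5, res = (-23)-2 = -25
v=9: not <5, res = (-25)-9 = -34
v=6: not <5, res = (-34)-6 = -40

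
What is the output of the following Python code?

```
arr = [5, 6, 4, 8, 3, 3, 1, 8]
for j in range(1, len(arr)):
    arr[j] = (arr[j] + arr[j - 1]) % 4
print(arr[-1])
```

j=1: arr[1] = (6+5)%4 = 3 → [5, 3, 4, 8, 3, 3, 1, 8]
j=2: arr[2] = (4+3)%4 = 3 → [5, 3, 3, 8, 3, 3, 1, 8]
j=3: arr[3] = (8+3)%4 = 3 → [5, 3, 3, 3, 3, 3, 1, 8]
j=4: arr[4] = (3+3)%4 = 2 → [5, 3, 3, 3, 2, 3, 1, 8]
j=5: arr[5] = (3+2)%4 = 1 → [5, 3, 3, 3, 2, 1, 1, 8]
j=6: arr[6] = (1+1)%4 = 2 → [5, 3, 3, 3, 2, 1, 2, 8]
j=7: arr[7] = (8+2)%4 = 2 → [5, 3, 3, 3, 2, 1, 2, 2]

2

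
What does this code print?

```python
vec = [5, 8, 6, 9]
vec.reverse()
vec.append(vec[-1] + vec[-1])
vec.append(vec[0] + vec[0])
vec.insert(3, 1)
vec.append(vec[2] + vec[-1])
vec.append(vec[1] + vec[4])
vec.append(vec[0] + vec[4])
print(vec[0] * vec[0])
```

reverse → [9, 6, 8, 5]
append vec[-1]+vec[-1] = 5+5 = 10 → [9, 6, 8, 5, 10]
append vec[0]+vec[0] = 9+9 = 18 → [9, 6, 8, 5, 10, 18]
insert 1 at 3 → [9, 6, 8, 1, 5, 10, 18]
append vec[2]+vec[-1] = 8+18 = 26 → [9, 6, 8, 1, 5, 10, 18, 26]
append vec[1]+vec[4] = 6+5 = 11 → [9, 6, 8, 1, 5, 10, 18, 26, 11]
append vec[0]+vec[4] = 9+5 = 14 → [9, 6, 8, 1, 5, 10, 18, 26, 11, 14]
vec[0]*vec[0] = 9*9 = 81

81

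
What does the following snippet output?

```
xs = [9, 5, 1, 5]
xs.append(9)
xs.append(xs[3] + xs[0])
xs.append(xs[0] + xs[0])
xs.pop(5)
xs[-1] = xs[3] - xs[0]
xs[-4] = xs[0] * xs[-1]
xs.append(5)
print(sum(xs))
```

append 9 → [9, 5, 1, 5, 9]
append xs[3]+xs[0] = 5+9 = 14 → [9, 5, 1, 5, 9, 14]
append xs[0]+xs[0] = 9+9 = 18 → [9, 5, 1, 5, 9, 14, 18]
pop(5) removes 14 → [9, 5, 1, 5, 9, 18]
xs[-1] = xs[3]-xs[0] = 5-9 = -4 → [9, 5, 1, 5, 9, -4]
xs[-4] = xs[0]*xs[-1] = 9*(-4) = -36 → [9, 5, -36, 5, 9, -4]
append 5 → [9, 5, -36, 5, 9, -4, 5]
sum = -7

-7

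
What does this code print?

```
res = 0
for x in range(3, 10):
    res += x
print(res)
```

42

x=3: res = 0+3 = 3
x=4: res = 3+4 = 7
x=5: res = 7+5 = 12
x=6: res = 12+6 = 18
x=7: res = 18+7 = 25
x=8: res = 25+8 = 33
x=9: res = 33+9 = 42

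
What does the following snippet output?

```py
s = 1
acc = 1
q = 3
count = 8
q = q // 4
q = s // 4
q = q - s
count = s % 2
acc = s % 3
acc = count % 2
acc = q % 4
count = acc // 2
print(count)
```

q = 3//4 = 0
q = 1//4 = 0
q = 0-1 = -1
count = 1%2 = 1
acc = 1%3 = 1
acc = 1%2 = 1
acc = (-1)%4 = 3
count = 3//2 = 1

1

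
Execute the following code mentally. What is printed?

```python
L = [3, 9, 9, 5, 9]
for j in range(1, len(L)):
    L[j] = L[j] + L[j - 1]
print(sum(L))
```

j=1: L[1] = 9+3 = 12 → [3, 12, 9, 5, 9]
j=2: L[2] = 9+12 = 21 → [3, 12, 21, 5, 9]
j=3: L[3] = 5+21 = 26 → [3, 12, 21, 26, 9]
j=4: L[4] = 9+26 = 35 → [3, 12, 21, 26, 35]
sum = 97

97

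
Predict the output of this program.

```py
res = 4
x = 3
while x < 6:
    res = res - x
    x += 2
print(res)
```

-4

x=3: res = 4-3 = 1
x=5: res = 1-5 = -4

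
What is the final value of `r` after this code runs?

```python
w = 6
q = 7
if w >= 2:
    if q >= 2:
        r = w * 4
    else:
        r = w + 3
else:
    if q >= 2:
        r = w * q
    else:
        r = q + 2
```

24

w=6, q=7
w >= 2 is True; q >= 2 is True
→ r = w * 4 = 24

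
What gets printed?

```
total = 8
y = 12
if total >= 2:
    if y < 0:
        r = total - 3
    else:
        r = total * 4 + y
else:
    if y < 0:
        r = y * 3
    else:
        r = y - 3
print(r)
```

total=8, y=12
total >= 2 is True; y < 0 is False
→ r = total * 4 + y = 44

44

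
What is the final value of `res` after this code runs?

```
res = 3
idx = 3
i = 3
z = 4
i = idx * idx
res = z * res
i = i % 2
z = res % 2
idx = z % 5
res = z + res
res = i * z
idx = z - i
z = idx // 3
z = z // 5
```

0

i = 3*3 = 9
res = 4*3 = 12
i = 9%2 = 1
z = 12%2 = 0
idx = 0%5 = 0
res = 0+12 = 12
res = 1*0 = 0
idx = 0-1 = -1
z = (-1)//3 = -1
z = (-1)//5 = -1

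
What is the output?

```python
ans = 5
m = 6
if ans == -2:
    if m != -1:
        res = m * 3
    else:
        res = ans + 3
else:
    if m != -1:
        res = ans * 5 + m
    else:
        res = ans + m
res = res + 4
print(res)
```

35

ans=5, m=6
ans == -2 is False; m != -1 is True
→ res = ans * 5 + m = 31
res = 31+4 = 35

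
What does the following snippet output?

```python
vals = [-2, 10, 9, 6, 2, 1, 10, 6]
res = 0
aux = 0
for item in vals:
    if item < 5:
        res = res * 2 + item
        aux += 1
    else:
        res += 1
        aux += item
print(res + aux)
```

item=-2: <5, res = 0*2+(-2) = -2; aux=1
item=10: not <5, res = (-2)+1 = -1; aux=11
item=9: not <5, res = (-1)+1 = 0; aux=20
item=6: not <5, res = 0+1 = 1; aux=26
item=2: <5, res = 1*2+2 = 4; aux=27
item=1: <5, res = 4*2+1 = 9; aux=28
item=10: not <5, res = 9+1 = 10; aux=38
item=6: not <5, res = 10+1 = 11; aux=44
res+aux = 11+44 = 55

55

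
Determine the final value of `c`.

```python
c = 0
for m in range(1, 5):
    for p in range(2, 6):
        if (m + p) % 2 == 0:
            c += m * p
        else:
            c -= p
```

m=1,p=2: odd sum, c = 0-2 = -2
m=1,p=3: even sum, c = (-2)+3 = 1
m=1,p=4: odd sum, c = 1-4 = -3
m=1,p=5: even sum, c = (-3)+5 = 2
m=2,p=2: even sum, c = 2+4 = 6
m=2,p=3: odd sum, c = 6-3 = 3
m=2,p=4: even sum, c = 3+8 = 11
m=2,p=5: odd sum, c = 11-5 = 6
m=3,p=2: odd sum, c = 6-2 = 4
m=3,p=3: even sum, c = 4+9 = 13
m=3,p=4: odd sum, c = 13-4 = 9
m=3,p=5: even sum, c = 9+15 = 24
m=4,p=2: even sum, c = 24+8 = 32
m=4,p=3: odd sum, c = 32-3 = 29
m=4,p=4: even sum, c = 29+16 = 45
m=4,p=5: odd sum, c = 45-5 = 40

40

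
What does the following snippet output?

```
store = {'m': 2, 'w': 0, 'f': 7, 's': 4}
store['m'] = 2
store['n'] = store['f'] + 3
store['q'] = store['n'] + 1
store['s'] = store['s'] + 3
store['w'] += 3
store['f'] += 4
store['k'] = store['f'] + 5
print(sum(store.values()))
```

60

store['m'] = 2 → {'m': 2, 'w': 0, 'f': 7, 's': 4}
store['n'] = store['f']+3 = 10 → {'m': 2, 'w': 0, 'f': 7, 's': 4, 'n': 10}
store['q'] = store['n']+1 = 11 → {'m': 2, 'w': 0, 'f': 7, 's': 4, 'n': 10, 'q': 11}
store['s'] = store['s']+3 = 7 → {'m': 2, 'w': 0, 'f': 7, 's': 7, 'n': 10, 'q': 11}
store['w'] = 0+3 = 3 → {'m': 2, 'w': 3, 'f': 7, 's': 7, 'n': 10, 'q': 11}
store['f'] = 7+4 = 11 → {'m': 2, 'w': 3, 'f': 11, 's': 7, 'n': 10, 'q': 11}
store['k'] = store['f']+5 = 16 → {'m': 2, 'w': 3, 'f': 11, 's': 7, 'n': 10, 'q': 11, 'k': 16}
sum of values = 60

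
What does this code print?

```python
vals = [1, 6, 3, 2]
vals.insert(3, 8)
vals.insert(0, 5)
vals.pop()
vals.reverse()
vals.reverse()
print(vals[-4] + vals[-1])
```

9

insert 8 at 3 → [1, 6, 3, 8, 2]
insert 5 at 0 → [5, 1, 6, 3, 8, 2]
pop() removes 2 → [5, 1, 6, 3, 8]
reverse → [8, 3, 6, 1, 5]
reverse → [5, 1, 6, 3, 8]
vals[-4]+vals[-1] = 1+8 = 9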